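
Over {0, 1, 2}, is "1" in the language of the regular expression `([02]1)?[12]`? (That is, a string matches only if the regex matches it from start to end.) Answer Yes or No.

Yes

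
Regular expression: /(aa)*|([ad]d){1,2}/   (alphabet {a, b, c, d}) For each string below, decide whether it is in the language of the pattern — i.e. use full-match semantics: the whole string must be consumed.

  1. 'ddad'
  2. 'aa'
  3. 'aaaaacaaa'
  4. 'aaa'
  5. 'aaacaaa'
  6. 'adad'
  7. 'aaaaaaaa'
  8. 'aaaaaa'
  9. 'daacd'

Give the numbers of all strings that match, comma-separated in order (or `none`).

1 → match
2 → match
3 → no match
4 → no match
5 → no match
6 → match
7 → match
8 → match
9 → no match

1, 2, 6, 7, 8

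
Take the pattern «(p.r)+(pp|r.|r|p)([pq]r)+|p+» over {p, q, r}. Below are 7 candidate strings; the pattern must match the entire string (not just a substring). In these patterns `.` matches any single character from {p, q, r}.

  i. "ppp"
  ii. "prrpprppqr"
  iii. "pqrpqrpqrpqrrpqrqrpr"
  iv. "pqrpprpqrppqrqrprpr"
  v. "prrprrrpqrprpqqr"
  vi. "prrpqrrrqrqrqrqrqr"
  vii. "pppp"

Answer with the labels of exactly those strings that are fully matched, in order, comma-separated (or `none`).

i → match
ii → match
iii → match
iv → match
v → no match
vi → match
vii → match

i, ii, iii, iv, vi, vii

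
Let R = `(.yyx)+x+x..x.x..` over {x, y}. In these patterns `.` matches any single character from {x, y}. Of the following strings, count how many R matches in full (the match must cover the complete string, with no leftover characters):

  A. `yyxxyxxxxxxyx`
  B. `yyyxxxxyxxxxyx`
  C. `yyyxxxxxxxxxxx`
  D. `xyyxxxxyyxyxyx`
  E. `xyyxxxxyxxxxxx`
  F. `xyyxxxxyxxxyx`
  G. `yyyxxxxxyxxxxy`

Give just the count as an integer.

6

A → no match
B → match
C → match
D → match
E → match
F → match
G → match
Total matched: 6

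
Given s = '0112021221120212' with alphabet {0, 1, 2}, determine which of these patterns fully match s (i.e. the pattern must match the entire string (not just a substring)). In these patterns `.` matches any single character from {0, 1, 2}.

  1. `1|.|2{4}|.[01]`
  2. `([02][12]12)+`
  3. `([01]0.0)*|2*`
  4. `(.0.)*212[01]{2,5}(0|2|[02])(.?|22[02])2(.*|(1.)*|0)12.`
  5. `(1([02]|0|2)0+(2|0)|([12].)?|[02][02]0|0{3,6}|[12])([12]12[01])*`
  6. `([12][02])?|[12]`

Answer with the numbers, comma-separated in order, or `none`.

2

1 → no match
2 → match
3 → no match
4 → no match
5 → no match
6 → no match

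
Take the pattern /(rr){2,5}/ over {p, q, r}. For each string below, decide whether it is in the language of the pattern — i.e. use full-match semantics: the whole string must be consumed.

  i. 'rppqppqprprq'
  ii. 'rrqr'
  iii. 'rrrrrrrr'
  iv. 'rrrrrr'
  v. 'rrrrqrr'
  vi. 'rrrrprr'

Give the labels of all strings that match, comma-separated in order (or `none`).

iii, iv

i → no match — must start with 'rr'
ii → no match — must end with 'rr'
iii → match
iv → match
v → no match
vi → no match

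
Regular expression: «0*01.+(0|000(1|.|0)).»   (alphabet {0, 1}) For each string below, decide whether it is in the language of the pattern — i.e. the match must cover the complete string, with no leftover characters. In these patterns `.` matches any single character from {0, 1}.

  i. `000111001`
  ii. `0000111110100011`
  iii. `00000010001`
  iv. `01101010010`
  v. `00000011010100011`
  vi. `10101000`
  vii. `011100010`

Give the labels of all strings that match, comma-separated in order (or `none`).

i, ii, iii, v, vii

i → match
ii → match
iii → match
iv → no match
v → match
vi → no match
vii → match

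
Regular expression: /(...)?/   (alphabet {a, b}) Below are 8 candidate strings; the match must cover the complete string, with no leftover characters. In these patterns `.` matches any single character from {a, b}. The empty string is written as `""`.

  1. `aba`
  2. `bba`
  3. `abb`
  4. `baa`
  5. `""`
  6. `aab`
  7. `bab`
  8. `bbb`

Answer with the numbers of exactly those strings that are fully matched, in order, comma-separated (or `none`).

1, 2, 3, 4, 5, 6, 7, 8

1 → match
2 → match
3 → match
4 → match
5 → match
6 → match
7 → match
8 → match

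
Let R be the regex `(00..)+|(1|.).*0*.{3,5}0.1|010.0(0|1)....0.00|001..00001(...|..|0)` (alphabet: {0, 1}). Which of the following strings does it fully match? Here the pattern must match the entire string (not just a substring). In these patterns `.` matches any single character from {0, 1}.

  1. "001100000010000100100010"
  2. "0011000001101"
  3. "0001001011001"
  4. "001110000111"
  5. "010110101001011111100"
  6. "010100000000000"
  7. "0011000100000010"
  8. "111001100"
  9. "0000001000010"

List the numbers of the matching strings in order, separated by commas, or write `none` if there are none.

1 → match
2 → match
3 → match
4 → match
5 → no match
6 → no match
7 → match
8 → no match
9 → no match

1, 2, 3, 4, 7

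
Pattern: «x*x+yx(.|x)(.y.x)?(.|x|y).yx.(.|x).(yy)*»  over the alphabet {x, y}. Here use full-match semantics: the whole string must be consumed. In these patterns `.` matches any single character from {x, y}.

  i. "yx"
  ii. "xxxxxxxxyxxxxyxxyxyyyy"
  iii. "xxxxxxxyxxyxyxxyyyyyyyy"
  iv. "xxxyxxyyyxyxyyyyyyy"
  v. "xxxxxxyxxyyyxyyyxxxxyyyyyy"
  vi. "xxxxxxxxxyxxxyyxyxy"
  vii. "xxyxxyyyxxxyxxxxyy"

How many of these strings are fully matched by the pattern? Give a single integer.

i → no match
ii → match
iii → match
iv → match
v → match
vi → match
vii → match
Total matched: 6

6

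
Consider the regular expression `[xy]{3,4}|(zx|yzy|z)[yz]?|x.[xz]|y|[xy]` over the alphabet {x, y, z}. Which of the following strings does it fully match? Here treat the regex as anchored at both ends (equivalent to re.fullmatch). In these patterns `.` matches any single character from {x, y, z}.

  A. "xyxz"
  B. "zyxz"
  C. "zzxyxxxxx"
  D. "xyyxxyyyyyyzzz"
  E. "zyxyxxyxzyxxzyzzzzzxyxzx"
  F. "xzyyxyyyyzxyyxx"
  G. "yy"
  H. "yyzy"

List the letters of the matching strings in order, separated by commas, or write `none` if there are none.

none

A → no match
B → no match
C → no match
D → no match
E → no match
F → no match
G → no match
H → no match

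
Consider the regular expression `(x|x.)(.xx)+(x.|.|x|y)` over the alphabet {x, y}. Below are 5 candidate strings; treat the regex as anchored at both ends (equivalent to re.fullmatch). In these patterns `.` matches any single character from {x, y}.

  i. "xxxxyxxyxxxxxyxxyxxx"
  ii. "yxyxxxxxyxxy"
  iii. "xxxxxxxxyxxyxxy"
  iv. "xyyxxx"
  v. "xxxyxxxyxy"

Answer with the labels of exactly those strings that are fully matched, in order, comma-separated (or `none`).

i → match
ii. "yxyxxxxxyxxy" → no match — must start with "x"
iii → match
iv. "xyyxxx" → match
v. "xxxyxxxyxy" → no match

i, iii, iv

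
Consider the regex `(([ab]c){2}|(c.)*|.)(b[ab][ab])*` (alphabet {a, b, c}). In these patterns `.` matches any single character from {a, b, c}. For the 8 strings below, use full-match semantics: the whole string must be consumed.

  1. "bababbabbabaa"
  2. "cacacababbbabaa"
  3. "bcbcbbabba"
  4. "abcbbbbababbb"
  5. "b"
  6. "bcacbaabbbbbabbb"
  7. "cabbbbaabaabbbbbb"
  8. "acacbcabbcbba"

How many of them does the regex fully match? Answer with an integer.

1 → no match
2 → match
3 → match
4 → no match
5 → match
6 → match
7 → match
8 → no match
Total matched: 5

5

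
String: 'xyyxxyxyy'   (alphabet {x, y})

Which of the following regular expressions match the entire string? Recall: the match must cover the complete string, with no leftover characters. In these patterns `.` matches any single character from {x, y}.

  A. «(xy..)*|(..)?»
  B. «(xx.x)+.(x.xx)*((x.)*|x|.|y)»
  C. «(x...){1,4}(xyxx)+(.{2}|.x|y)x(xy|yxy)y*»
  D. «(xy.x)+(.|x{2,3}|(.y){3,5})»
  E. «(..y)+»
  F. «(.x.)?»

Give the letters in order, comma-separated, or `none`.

E

A → no match
B → no match — must start with 'xx'
C → no match
D → no match
E → match
F → no match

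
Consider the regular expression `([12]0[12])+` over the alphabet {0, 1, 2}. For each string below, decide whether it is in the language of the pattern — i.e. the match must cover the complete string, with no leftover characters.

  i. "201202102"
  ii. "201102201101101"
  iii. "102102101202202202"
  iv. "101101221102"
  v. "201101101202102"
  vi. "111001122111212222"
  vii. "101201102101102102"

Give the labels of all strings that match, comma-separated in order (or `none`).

i, ii, iii, v, vii

i → match
ii → match
iii → match
iv → no match
v → match
vi → no match
vii → match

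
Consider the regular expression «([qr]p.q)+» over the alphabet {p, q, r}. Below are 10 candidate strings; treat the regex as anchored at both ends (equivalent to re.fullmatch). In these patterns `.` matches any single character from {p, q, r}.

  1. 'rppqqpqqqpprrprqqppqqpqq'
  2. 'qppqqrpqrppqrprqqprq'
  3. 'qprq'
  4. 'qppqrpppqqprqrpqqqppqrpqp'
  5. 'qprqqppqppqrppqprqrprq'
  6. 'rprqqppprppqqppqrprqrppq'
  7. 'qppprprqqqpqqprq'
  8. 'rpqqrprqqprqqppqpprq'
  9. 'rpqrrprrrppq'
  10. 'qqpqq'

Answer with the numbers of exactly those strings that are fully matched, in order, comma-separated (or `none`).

3

1 → no match
2 → no match
3. 'qprq' → match
4 → no match — must end with 'q'
5 → no match
6 → no match
7 → no match
8 → no match
9. 'rpqrrprrrppq' → no match
10. 'qqpqq' → no match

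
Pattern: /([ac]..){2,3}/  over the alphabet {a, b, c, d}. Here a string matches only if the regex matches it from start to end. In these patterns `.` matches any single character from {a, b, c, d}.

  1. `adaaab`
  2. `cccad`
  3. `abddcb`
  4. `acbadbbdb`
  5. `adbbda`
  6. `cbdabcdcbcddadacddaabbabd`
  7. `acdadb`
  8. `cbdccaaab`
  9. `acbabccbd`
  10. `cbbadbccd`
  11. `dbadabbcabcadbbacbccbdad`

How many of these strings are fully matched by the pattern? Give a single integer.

1 → match
2 → no match
3 → no match
4 → no match
5 → no match
6 → no match
7 → match
8 → match
9 → match
10 → match
11 → no match
Total matched: 5

5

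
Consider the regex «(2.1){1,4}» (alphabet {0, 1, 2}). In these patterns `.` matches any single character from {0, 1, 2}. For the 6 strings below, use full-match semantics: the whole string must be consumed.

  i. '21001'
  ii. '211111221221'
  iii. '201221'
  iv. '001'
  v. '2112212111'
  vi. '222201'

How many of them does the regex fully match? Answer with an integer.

1

i → no match
ii → no match
iii → match
iv → no match — must start with '2'
v → no match
vi → no match
Total matched: 1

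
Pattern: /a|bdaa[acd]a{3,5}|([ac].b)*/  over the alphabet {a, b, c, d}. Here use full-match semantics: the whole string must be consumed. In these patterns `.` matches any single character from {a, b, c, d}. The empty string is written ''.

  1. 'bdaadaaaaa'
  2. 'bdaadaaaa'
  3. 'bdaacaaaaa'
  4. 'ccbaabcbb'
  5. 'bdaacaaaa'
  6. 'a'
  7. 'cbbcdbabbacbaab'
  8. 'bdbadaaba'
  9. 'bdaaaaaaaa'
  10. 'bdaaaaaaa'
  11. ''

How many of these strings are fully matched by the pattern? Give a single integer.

10

1 → match
2 → match
3 → match
4 → match
5 → match
6 → match
7 → match
8 → no match
9 → match
10 → match
11 → match
Total matched: 10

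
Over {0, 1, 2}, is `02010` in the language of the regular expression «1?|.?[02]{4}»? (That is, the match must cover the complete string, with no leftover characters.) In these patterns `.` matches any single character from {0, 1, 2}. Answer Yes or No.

No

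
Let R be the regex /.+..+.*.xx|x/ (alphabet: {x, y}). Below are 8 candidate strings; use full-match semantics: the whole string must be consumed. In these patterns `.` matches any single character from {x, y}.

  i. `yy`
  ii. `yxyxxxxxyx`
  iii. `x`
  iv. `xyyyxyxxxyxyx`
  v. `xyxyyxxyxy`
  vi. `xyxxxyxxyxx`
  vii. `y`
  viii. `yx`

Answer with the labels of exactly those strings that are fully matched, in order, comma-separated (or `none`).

iii, vi

i. `yy` → no match
ii. `yxyxxxxxyx` → no match
iii. `x` → match
iv → no match
v. `xyxyyxxyxy` → no match
vi. `xyxxxyxxyxx` → match
vii. `y` → no match
viii. `yx` → no match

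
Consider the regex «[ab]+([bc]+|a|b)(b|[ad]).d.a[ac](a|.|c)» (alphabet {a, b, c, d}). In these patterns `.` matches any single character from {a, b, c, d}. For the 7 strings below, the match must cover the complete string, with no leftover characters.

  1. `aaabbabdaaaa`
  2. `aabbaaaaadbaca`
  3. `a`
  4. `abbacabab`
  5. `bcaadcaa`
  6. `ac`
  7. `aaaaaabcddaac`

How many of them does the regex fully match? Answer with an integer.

3

1 → match
2 → match
3 → no match
4 → no match
5 → no match
6 → no match
7 → match
Total matched: 3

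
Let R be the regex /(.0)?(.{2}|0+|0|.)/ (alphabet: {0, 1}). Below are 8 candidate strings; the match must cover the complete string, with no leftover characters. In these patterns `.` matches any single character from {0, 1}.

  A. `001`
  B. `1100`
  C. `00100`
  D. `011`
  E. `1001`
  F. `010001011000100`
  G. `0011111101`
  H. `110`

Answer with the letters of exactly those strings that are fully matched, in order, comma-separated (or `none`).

A → match
B → no match
C → no match
D → no match
E → match
F → no match
G → no match
H → no match

A, E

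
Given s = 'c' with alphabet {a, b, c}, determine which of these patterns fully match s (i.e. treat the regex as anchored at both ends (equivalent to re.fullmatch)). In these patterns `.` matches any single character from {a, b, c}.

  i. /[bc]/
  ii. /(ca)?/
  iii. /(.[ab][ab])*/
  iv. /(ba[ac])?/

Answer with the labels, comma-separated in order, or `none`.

i

i → match
ii → no match
iii → no match
iv → no match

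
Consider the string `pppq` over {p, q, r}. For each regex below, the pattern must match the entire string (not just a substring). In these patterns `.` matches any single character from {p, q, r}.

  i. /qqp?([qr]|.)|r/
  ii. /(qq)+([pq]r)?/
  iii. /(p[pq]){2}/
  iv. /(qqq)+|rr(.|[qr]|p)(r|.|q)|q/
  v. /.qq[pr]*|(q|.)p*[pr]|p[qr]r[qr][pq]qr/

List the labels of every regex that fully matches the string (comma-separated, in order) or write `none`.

iii

i → no match
ii → no match — must start with `qq`
iii → match
iv → no match
v → no match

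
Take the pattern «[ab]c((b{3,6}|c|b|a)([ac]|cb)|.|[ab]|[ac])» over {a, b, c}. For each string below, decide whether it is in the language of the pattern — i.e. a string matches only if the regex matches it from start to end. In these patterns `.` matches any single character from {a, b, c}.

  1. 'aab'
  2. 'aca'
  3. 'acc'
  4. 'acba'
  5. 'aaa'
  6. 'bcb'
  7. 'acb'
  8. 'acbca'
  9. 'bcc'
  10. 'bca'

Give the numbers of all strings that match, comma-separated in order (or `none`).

1 → no match
2 → match
3 → match
4 → match
5 → no match
6 → match
7 → match
8 → no match
9 → match
10 → match

2, 3, 4, 6, 7, 9, 10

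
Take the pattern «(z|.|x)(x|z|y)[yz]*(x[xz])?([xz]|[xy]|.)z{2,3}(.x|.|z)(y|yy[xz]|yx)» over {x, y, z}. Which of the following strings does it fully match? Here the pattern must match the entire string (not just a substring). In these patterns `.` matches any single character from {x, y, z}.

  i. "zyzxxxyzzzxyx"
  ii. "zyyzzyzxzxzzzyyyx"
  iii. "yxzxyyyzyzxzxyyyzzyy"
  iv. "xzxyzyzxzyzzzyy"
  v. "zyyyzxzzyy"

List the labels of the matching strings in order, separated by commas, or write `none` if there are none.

ii, v

i → no match
ii → match
iii → no match
iv → no match
v → match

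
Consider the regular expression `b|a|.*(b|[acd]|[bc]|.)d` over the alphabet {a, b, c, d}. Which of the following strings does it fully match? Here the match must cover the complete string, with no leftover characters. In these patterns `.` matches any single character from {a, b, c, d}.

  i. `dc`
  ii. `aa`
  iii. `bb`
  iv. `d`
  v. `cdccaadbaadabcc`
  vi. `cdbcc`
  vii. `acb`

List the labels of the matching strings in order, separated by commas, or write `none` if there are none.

i → no match
ii → no match
iii → no match
iv → no match
v → no match
vi → no match
vii → no match

none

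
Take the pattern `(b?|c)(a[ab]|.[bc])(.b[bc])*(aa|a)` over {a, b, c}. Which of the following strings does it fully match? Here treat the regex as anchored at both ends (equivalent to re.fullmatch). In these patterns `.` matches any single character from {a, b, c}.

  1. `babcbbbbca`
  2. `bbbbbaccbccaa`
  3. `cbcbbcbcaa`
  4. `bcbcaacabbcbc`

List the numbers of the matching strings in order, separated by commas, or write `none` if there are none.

1, 3

1 → match
2 → no match
3 → match
4 → no match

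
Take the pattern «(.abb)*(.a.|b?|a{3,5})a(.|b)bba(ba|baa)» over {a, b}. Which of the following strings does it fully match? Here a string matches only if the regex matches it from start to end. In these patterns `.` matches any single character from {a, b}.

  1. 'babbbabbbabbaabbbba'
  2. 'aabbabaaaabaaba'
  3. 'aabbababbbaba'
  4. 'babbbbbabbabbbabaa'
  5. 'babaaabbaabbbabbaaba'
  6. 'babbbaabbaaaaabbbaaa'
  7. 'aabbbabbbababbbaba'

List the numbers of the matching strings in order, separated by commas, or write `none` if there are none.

7

1 → no match
2 → no match
3 → no match
4 → no match
5 → no match
6 → no match
7 → match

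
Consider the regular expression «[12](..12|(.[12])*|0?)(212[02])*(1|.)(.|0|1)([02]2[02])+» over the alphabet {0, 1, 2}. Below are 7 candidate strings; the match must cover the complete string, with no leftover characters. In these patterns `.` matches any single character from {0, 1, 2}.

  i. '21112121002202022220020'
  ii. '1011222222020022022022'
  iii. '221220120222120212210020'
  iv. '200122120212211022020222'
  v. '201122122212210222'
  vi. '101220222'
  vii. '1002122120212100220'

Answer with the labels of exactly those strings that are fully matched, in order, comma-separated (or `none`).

ii, iv, v, vi

i → no match
ii → match
iii → no match
iv → match
v → match
vi → match
vii → no match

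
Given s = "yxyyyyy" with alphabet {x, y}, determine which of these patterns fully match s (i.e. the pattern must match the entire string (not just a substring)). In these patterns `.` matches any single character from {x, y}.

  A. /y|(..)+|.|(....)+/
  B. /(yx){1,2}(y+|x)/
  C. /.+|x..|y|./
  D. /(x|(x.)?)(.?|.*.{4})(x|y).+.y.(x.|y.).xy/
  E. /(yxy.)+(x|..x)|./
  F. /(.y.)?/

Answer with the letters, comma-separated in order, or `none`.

B, C

A → no match
B → match
C → match
D → no match — must end with "xy"
E → no match
F → no match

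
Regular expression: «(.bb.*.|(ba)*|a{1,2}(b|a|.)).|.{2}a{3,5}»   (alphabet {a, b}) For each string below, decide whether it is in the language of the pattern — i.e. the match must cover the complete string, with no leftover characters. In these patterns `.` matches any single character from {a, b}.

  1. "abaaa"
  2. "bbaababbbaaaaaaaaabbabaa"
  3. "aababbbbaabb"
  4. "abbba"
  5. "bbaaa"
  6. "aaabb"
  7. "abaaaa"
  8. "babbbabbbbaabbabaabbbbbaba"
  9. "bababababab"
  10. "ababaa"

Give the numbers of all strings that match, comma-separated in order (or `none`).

1. "abaaa" → match
2 → no match
3. "aababbbbaabb" → no match
4. "abbba" → match
5. "bbaaa" → match
6. "aaabb" → no match
7. "abaaaa" → match
8 → no match
9. "bababababab" → match
10. "ababaa" → no match

1, 4, 5, 7, 9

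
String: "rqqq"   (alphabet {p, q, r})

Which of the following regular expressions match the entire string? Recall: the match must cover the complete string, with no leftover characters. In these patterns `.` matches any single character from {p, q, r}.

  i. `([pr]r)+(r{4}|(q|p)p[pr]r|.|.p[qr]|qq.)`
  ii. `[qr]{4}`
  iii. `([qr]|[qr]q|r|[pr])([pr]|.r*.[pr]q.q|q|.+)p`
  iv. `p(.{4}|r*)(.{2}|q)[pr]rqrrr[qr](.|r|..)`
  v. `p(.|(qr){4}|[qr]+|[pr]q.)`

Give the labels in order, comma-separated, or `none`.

ii

i → no match
ii → match
iii → no match — must end with "p"
iv → no match — must start with "p"
v → no match — must start with "p"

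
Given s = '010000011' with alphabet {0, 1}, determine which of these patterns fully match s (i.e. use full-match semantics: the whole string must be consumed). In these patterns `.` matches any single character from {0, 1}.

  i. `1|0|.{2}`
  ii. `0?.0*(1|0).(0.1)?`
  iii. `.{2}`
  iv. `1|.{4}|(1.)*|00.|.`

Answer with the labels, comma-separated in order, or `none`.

ii

i → no match
ii → match
iii → no match
iv → no match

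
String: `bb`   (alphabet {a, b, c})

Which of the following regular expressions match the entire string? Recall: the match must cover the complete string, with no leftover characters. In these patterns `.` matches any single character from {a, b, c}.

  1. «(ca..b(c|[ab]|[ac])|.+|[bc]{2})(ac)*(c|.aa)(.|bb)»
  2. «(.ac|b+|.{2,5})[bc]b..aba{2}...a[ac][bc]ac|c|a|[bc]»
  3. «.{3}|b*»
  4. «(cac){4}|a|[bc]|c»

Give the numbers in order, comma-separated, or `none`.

3

1 → no match
2 → no match
3 → match
4 → no match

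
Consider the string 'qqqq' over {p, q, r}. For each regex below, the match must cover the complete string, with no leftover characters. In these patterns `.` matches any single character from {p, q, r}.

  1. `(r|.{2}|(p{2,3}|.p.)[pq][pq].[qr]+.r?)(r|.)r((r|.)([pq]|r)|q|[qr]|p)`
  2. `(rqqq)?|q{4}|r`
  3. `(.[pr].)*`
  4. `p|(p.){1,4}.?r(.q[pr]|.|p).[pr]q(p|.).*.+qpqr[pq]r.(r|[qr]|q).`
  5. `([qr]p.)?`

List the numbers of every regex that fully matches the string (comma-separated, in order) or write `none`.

2

1 → no match
2 → match
3 → no match
4 → no match — must start with 'p'
5 → no match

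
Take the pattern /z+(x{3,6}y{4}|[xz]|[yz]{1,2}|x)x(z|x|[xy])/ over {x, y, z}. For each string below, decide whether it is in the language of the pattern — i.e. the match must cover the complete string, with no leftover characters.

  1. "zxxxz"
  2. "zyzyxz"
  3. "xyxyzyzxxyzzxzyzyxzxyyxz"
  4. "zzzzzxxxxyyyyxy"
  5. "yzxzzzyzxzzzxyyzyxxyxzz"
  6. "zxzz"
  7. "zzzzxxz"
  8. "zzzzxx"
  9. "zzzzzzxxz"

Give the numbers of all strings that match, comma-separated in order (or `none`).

4, 7, 8, 9

1 → no match
2 → no match
3 → no match — must start with "z"
4 → match
5 → no match — must start with "z"
6 → no match
7 → match
8 → match
9 → match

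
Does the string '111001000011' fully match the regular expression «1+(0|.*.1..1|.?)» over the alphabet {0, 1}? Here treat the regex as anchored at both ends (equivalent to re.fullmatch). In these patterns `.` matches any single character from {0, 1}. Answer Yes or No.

No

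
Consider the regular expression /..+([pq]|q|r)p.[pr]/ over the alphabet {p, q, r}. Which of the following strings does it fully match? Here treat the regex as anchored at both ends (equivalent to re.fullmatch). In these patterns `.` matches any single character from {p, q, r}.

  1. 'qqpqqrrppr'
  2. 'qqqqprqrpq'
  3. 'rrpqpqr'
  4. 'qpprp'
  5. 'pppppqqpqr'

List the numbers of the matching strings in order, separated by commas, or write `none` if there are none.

1, 3, 5

1. 'qqpqqrrppr' → match
2. 'qqqqprqrpq' → no match
3. 'rrpqpqr' → match
4. 'qpprp' → no match
5. 'pppppqqpqr' → match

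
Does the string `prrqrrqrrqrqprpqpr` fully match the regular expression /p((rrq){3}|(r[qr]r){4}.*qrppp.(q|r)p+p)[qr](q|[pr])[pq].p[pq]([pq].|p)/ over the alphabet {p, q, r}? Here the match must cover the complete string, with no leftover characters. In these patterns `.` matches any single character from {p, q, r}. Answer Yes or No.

Yes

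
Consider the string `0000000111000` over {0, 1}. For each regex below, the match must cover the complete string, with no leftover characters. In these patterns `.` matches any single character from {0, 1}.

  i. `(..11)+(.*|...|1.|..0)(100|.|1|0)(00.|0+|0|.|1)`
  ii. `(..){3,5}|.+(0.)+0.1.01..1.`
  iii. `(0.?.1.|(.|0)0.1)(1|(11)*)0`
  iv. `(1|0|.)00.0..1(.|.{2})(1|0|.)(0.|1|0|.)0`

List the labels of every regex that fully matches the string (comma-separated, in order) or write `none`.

i → no match
ii → no match
iii → no match
iv → match

iv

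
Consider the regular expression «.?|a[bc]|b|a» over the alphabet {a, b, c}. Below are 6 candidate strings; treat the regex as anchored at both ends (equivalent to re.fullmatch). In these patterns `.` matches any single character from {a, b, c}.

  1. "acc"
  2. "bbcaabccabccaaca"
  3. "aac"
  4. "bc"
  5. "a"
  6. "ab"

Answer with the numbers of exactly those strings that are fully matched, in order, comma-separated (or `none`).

5, 6

1 → no match
2 → no match
3 → no match
4 → no match
5 → match
6 → match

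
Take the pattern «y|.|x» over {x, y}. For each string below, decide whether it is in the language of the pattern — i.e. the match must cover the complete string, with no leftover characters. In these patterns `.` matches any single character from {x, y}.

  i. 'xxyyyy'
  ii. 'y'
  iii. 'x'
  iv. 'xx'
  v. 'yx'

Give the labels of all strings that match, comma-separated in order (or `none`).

i → no match
ii → match
iii → match
iv → no match
v → no match

ii, iii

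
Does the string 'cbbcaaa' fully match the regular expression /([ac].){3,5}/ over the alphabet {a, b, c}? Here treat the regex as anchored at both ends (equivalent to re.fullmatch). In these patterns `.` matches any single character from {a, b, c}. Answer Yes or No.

No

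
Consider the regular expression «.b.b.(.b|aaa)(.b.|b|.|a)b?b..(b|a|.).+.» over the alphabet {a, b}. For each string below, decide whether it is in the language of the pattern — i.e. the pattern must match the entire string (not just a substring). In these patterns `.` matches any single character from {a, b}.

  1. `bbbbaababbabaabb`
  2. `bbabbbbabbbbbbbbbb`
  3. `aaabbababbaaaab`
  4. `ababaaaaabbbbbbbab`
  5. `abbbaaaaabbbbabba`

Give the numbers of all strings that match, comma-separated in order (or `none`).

1, 2, 4, 5

1 → match
2 → match
3 → no match
4 → match
5 → match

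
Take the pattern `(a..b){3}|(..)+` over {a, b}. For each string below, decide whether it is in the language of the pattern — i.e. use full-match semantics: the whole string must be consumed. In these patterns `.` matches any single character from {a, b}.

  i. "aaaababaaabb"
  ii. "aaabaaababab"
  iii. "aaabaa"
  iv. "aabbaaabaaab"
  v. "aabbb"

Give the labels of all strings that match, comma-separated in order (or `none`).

i, ii, iii, iv

i → match
ii → match
iii → match
iv → match
v → no match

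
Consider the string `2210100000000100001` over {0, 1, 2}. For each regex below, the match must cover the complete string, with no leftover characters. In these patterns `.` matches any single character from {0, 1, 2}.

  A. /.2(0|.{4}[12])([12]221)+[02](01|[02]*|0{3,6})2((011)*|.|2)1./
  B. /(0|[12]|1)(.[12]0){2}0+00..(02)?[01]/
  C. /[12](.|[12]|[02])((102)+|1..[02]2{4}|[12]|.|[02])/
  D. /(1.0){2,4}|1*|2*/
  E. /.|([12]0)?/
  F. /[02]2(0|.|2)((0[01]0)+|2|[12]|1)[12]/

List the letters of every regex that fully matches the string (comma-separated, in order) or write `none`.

A → no match
B → no match
C → no match
D → no match
E → no match
F → match

F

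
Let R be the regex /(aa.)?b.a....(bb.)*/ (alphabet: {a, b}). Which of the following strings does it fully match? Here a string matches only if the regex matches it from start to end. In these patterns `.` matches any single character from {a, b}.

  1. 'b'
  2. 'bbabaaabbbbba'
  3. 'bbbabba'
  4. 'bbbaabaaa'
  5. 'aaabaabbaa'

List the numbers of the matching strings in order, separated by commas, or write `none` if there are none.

1 → no match
2 → match
3 → no match
4 → no match
5 → match

2, 5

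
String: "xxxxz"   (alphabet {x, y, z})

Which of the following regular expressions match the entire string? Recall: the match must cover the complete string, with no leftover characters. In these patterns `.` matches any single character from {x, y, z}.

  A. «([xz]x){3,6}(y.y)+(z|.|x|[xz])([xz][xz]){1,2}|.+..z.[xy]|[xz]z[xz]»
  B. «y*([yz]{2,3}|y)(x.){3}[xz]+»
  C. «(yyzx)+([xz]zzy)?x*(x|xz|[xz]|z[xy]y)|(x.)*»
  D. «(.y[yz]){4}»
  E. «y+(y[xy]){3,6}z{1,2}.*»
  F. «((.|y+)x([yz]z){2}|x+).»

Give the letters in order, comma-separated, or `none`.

A → no match
B → no match
C → no match
D → no match
E → no match — must start with "y"
F → match

F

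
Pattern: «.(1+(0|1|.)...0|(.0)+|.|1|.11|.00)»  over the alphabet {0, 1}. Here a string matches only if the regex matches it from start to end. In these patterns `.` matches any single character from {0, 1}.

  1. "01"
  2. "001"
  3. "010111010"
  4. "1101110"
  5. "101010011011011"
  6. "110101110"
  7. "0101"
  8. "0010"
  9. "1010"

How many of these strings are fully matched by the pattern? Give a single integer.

2

1 → match
2 → no match
3 → no match
4 → match
5 → no match
6 → no match
7 → no match
8 → no match
9 → no match
Total matched: 2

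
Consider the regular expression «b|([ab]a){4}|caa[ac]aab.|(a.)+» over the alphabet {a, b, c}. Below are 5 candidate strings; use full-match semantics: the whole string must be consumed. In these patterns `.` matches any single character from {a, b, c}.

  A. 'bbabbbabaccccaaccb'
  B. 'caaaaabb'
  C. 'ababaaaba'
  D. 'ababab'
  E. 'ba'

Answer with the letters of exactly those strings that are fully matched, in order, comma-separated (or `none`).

A → no match
B → match
C → no match
D → match
E → no match

B, D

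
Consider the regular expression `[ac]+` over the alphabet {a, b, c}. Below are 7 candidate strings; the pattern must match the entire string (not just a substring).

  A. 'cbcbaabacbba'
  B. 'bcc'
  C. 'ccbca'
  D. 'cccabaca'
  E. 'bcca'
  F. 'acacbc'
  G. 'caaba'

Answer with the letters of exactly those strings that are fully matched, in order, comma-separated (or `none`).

none

A → no match
B → no match
C → no match
D → no match
E → no match
F → no match
G → no match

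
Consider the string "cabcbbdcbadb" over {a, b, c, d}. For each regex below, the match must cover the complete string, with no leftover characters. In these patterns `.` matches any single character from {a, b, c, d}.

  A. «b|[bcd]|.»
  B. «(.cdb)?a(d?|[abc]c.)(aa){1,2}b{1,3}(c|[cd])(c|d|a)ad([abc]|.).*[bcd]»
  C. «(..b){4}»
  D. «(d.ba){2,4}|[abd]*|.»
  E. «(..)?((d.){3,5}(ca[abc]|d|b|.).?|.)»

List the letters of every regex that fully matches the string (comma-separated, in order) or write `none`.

C

A → no match
B → no match
C → match
D → no match
E → no match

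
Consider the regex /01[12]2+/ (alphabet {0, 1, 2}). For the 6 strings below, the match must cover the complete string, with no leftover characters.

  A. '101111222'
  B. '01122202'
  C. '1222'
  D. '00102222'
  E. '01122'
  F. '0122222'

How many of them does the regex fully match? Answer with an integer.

A → no match — must start with '01'
B → no match
C → no match — must start with '01'
D → no match — must start with '01'
E → match
F → match
Total matched: 2

2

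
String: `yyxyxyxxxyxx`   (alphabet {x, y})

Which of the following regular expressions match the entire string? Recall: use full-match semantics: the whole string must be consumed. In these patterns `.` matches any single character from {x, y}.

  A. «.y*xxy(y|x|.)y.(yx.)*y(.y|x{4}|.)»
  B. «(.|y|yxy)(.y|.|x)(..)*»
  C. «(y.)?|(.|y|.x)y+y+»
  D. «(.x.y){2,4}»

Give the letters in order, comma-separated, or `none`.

A → no match
B → match
C → no match
D → no match — must end with `y`

B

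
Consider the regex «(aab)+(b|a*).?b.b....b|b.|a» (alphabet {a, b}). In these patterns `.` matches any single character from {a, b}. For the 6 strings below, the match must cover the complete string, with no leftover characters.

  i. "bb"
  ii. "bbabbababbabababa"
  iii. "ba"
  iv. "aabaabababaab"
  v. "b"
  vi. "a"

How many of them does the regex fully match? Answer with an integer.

i → match
ii → no match
iii → match
iv → match
v → no match
vi → match
Total matched: 4

4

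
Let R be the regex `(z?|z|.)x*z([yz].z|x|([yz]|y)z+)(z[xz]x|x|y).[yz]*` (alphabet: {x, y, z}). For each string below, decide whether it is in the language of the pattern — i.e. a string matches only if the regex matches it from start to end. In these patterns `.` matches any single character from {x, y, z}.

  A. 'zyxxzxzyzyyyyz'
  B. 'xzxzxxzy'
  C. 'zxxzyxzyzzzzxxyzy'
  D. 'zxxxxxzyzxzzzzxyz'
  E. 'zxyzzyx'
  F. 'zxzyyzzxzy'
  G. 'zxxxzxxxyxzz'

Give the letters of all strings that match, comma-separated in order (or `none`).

B

A → no match
B. 'xzxzxxzy' → match
C → no match
D → no match
E. 'zxyzzyx' → no match
F. 'zxzyyzzxzy' → no match
G. 'zxxxzxxxyxzz' → no match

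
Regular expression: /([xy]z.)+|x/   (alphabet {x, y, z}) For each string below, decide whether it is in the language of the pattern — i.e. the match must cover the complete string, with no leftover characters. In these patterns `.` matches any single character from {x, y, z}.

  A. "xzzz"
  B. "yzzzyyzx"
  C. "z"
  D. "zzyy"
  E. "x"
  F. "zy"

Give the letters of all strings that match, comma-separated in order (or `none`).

E

A. "xzzz" → no match
B. "yzzzyyzx" → no match
C. "z" → no match
D. "zzyy" → no match
E. "x" → match
F. "zy" → no match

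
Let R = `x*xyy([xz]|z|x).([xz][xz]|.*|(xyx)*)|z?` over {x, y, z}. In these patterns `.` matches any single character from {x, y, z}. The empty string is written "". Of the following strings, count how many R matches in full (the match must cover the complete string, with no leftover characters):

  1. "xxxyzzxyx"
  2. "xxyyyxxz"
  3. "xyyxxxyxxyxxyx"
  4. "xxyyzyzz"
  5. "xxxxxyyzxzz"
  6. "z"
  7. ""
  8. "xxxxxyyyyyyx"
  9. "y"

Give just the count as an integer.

1 → no match
2 → no match
3 → match
4 → match
5 → match
6 → match
7 → match
8 → no match
9 → no match
Total matched: 5

5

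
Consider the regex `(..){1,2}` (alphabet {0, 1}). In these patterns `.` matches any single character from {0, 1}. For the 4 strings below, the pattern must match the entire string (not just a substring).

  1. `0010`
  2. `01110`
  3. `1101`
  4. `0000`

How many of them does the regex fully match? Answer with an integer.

1 → match
2 → no match
3 → match
4 → match
Total matched: 3

3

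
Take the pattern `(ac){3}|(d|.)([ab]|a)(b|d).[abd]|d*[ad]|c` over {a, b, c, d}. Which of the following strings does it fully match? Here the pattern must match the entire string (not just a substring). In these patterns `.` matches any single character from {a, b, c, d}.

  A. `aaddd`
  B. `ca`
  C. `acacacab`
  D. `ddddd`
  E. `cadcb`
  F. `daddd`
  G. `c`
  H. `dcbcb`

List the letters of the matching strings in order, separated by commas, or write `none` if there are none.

A → match
B → no match
C → no match
D → match
E → match
F → match
G → match
H → no match

A, D, E, F, G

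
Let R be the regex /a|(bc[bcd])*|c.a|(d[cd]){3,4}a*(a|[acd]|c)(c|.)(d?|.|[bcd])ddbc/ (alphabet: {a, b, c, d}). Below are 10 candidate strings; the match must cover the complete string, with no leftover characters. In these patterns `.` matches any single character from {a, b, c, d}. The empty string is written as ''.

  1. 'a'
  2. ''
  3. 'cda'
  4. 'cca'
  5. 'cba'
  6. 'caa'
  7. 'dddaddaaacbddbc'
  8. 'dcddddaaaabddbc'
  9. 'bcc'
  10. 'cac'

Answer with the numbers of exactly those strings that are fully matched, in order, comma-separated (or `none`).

1, 2, 3, 4, 5, 6, 8, 9

1 → match
2 → match
3 → match
4 → match
5 → match
6 → match
7 → no match
8 → match
9 → match
10 → no match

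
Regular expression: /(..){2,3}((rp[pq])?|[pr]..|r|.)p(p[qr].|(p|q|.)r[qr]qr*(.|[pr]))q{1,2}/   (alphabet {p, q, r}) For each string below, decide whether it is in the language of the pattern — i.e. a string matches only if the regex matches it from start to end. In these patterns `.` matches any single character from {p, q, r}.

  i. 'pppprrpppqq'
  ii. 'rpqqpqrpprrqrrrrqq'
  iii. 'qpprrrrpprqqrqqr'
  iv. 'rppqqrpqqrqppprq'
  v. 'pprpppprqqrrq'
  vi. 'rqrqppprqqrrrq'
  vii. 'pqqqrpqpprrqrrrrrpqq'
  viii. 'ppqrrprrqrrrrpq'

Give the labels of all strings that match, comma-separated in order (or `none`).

ii, v, vi, vii

i → no match
ii → match
iii → no match — must end with 'q'
iv → no match
v → match
vi → match
vii → match
viii → no match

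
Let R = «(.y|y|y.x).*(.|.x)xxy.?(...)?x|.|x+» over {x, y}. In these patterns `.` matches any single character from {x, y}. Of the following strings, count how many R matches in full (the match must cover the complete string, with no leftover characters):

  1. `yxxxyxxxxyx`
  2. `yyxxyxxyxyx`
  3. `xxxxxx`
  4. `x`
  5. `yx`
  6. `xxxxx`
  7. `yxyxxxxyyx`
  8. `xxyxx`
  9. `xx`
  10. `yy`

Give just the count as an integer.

1. `yxxxyxxxxyx` → match
2. `yyxxyxxyxyx` → no match
3. `xxxxxx` → match
4. `x` → match
5. `yx` → no match
6. `xxxxx` → match
7. `yxyxxxxyyx` → match
8. `xxyxx` → no match
9. `xx` → match
10. `yy` → no match
Total matched: 6

6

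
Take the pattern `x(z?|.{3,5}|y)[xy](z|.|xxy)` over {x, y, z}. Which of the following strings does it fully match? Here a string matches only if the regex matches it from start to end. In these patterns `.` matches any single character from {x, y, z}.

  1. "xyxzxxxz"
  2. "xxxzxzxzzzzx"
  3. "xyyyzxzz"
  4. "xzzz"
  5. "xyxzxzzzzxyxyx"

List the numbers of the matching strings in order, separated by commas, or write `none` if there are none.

1 → match
2 → no match
3 → no match
4 → no match
5 → no match

1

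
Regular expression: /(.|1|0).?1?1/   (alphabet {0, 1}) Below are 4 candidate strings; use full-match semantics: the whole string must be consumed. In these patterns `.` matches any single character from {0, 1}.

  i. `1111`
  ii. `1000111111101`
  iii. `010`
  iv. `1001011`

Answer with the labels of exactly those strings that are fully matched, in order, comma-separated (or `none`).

i

i → match
ii → no match
iii → no match — must end with `1`
iv → no match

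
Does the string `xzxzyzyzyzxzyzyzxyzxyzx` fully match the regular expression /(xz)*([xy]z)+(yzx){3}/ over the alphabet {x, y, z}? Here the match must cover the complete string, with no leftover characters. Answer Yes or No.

Yes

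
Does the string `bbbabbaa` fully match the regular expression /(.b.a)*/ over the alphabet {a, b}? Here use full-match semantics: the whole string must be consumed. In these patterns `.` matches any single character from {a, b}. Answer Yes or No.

Yes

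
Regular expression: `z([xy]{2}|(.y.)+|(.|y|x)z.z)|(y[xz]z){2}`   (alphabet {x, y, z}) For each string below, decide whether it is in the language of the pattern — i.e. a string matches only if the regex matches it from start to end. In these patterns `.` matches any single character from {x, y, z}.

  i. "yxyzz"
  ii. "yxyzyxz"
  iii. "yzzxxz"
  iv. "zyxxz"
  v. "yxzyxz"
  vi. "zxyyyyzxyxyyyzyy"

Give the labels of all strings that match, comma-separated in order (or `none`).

i. "yxyzz" → no match
ii. "yxyzyxz" → no match
iii. "yzzxxz" → no match
iv. "zyxxz" → no match
v. "yxzyxz" → match
vi → match

v, vi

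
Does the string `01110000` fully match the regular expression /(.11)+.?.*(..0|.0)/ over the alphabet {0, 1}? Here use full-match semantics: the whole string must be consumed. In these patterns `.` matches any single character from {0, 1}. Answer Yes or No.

Yes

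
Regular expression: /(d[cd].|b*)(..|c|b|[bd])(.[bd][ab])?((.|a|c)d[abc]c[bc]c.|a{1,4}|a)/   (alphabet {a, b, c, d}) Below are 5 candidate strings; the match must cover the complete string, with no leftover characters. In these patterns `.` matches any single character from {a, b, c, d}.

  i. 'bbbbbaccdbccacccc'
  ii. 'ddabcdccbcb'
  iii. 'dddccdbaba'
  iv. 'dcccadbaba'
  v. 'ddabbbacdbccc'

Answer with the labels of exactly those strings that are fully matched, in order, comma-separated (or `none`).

i → no match
ii. 'ddabcdccbcb' → match
iii. 'dddccdbaba' → no match
iv. 'dcccadbaba' → no match
v → no match

ii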